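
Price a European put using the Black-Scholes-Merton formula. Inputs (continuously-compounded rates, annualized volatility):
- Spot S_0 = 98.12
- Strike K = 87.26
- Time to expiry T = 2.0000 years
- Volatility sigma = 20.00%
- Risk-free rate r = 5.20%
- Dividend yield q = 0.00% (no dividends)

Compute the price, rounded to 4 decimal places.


Answer: Price = 3.0623

Derivation:
d1 = (ln(S/K) + (r - q + 0.5*sigma^2) * T) / (sigma * sqrt(T)) = 0.92383166
d2 = d1 - sigma * sqrt(T) = 0.64098894
exp(-rT) = 0.90122530; exp(-qT) = 1.00000000
P = K * exp(-rT) * N(-d2) - S_0 * exp(-qT) * N(-d1)
N(-d1) = 0.17778699; N(-d2) = 0.26076493
P = 87.2600 * 0.90122530 * 0.26076493 - 98.1200 * 1.00000000 * 0.17778699 = 3.0623


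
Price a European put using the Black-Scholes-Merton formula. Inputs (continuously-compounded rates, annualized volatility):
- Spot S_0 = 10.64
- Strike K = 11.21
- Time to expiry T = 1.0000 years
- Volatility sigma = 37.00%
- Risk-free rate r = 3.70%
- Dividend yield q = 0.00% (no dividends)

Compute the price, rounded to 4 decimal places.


d1 = (ln(S/K) + (r - q + 0.5*sigma^2) * T) / (sigma * sqrt(T)) = 0.14395742
d2 = d1 - sigma * sqrt(T) = -0.22604258
exp(-rT) = 0.96367614; exp(-qT) = 1.00000000
P = K * exp(-rT) * N(-d2) - S_0 * exp(-qT) * N(-d1)
N(-d1) = 0.44276705; N(-d2) = 0.58941585
P = 11.2100 * 0.96367614 * 0.58941585 - 10.6400 * 1.00000000 * 0.44276705 = 1.6563

Answer: Price = 1.6563


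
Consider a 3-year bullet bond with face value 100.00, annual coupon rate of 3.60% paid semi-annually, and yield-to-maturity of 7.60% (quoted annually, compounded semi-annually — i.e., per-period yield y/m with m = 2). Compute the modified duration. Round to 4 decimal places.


Coupon per period c = face * coupon_rate / m = 1.800000
Periods per year m = 2; per-period yield y/m = 0.038000
Number of cashflows N = 6
Cashflows (t years, CF_t, discount factor 1/(1+y/m)^(m*t), PV):
  t = 0.5000: CF_t = 1.800000, DF = 0.963391, PV = 1.734104
  t = 1.0000: CF_t = 1.800000, DF = 0.928122, PV = 1.670620
  t = 1.5000: CF_t = 1.800000, DF = 0.894145, PV = 1.609461
  t = 2.0000: CF_t = 1.800000, DF = 0.861411, PV = 1.550540
  t = 2.5000: CF_t = 1.800000, DF = 0.829876, PV = 1.493777
  t = 3.0000: CF_t = 101.800000, DF = 0.799495, PV = 81.388615
Price P = sum_t PV_t = 89.447118
First compute Macaulay numerator sum_t t * PV_t:
  t * PV_t at t = 0.5000: 0.867052
  t * PV_t at t = 1.0000: 1.670620
  t * PV_t at t = 1.5000: 2.414191
  t * PV_t at t = 2.0000: 3.101081
  t * PV_t at t = 2.5000: 3.734442
  t * PV_t at t = 3.0000: 244.165844
Macaulay duration D = 255.953231 / 89.447118 = 2.861503
Modified duration = D / (1 + y/m) = 2.861503 / (1 + 0.038000) = 2.756747

Answer: Modified duration = 2.7567


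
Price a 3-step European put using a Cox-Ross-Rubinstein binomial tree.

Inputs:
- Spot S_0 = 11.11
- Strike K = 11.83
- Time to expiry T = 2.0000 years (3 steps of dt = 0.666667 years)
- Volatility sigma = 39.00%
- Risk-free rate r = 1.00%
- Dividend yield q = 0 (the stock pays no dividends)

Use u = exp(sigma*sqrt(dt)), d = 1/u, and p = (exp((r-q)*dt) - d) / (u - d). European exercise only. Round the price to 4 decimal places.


Answer: Price = V(0,0) = 2.8996

Derivation:
dt = T/N = 0.666667
u = exp(sigma*sqrt(dt)) = 1.374972; d = 1/u = 0.727287
p = (exp((r-q)*dt) - d) / (u - d) = 0.431385
Discount per step: exp(-r*dt) = 0.993356
Stock lattice S(k, i) with i counting down-moves:
  k=0: S(0,0) = 11.1100
  k=1: S(1,0) = 15.2759; S(1,1) = 8.0802
  k=2: S(2,0) = 21.0040; S(2,1) = 11.1100; S(2,2) = 5.8766
  k=3: S(3,0) = 28.8799; S(3,1) = 15.2759; S(3,2) = 8.0802; S(3,3) = 4.2740
Terminal payoffs V(N, i) = max(K - S_T, 0):
  V(3,0) = 0.000000; V(3,1) = 0.000000; V(3,2) = 3.749838; V(3,3) = 7.556024
Backward induction: V(k, i) = exp(-r*dt) * [p * V(k+1, i) + (1-p) * V(k+1, i+1)].
  V(2,0) = exp(-r*dt) * [p*0.000000 + (1-p)*0.000000] = 0.000000
  V(2,1) = exp(-r*dt) * [p*0.000000 + (1-p)*3.749838] = 2.118047
  V(2,2) = exp(-r*dt) * [p*3.749838 + (1-p)*7.556024] = 5.874796
  V(1,0) = exp(-r*dt) * [p*0.000000 + (1-p)*2.118047] = 1.196351
  V(1,1) = exp(-r*dt) * [p*2.118047 + (1-p)*5.874796] = 4.225924
  V(0,0) = exp(-r*dt) * [p*1.196351 + (1-p)*4.225924] = 2.899616


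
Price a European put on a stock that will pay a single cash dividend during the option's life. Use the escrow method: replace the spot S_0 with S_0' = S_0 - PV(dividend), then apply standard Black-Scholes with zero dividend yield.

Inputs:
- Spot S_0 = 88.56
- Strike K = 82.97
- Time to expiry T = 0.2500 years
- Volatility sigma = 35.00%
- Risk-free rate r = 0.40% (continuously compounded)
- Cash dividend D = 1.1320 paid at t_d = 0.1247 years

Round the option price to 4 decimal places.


Answer: Price = 3.9399

Derivation:
PV(D) = D * exp(-r * t_d) = 1.1320 * 0.99950132 = 1.13143550
S_0' = S_0 - PV(D) = 88.5600 - 1.13143550 = 87.42856450
d1 = (ln(S_0'/K) + (r + sigma^2/2)*T) / (sigma*sqrt(T)) = 0.39231690
d2 = d1 - sigma*sqrt(T) = 0.21731690
exp(-rT) = 0.99900050
N(-d1) = 0.34741204; N(-d2) = 0.41398069
P = K * exp(-rT) * N(-d2) - S_0' * N(-d1) = 82.9700 * 0.99900050 * 0.41398069 - 87.42856450 * 0.34741204 = 3.9399


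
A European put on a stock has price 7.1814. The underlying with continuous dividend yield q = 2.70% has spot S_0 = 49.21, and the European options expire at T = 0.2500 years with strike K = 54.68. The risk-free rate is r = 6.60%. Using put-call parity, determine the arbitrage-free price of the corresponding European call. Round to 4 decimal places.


Answer: Call price = 2.2752

Derivation:
Put-call parity: C - P = S_0 * exp(-qT) - K * exp(-rT).
S_0 * exp(-qT) = 49.2100 * 0.99327273 = 48.87895105
K * exp(-rT) = 54.6800 * 0.98363538 = 53.78518255
C = P + S*exp(-qT) - K*exp(-rT)
C = 7.1814 + 48.87895105 - 53.78518255 = 2.2752


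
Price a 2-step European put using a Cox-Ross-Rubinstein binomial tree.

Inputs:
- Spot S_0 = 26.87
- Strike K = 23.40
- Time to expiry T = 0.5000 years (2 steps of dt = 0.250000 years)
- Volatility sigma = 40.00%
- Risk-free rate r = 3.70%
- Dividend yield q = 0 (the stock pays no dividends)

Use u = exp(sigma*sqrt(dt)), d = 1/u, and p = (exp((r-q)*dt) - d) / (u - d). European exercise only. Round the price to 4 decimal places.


Answer: Price = V(0,0) = 1.4678

Derivation:
dt = T/N = 0.250000
u = exp(sigma*sqrt(dt)) = 1.221403; d = 1/u = 0.818731
p = (exp((r-q)*dt) - d) / (u - d) = 0.473244
Discount per step: exp(-r*dt) = 0.990793
Stock lattice S(k, i) with i counting down-moves:
  k=0: S(0,0) = 26.8700
  k=1: S(1,0) = 32.8191; S(1,1) = 21.9993
  k=2: S(2,0) = 40.0853; S(2,1) = 26.8700; S(2,2) = 18.0115
Terminal payoffs V(N, i) = max(K - S_T, 0):
  V(2,0) = 0.000000; V(2,1) = 0.000000; V(2,2) = 5.388500
Backward induction: V(k, i) = exp(-r*dt) * [p * V(k+1, i) + (1-p) * V(k+1, i+1)].
  V(1,0) = exp(-r*dt) * [p*0.000000 + (1-p)*0.000000] = 0.000000
  V(1,1) = exp(-r*dt) * [p*0.000000 + (1-p)*5.388500] = 2.812290
  V(0,0) = exp(-r*dt) * [p*0.000000 + (1-p)*2.812290] = 1.467751


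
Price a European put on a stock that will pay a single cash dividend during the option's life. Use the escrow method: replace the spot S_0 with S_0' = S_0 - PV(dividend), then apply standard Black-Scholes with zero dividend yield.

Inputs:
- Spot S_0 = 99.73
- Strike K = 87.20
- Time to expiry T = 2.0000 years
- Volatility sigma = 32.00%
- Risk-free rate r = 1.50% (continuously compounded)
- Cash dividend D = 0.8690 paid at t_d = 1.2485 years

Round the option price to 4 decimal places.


Answer: Price = 10.2408

Derivation:
PV(D) = D * exp(-r * t_d) = 0.8690 * 0.98144677 = 0.85287724
S_0' = S_0 - PV(D) = 99.7300 - 0.85287724 = 98.87712276
d1 = (ln(S_0'/K) + (r + sigma^2/2)*T) / (sigma*sqrt(T)) = 0.57026740
d2 = d1 - sigma*sqrt(T) = 0.11771906
exp(-rT) = 0.97044553
N(-d1) = 0.28424817; N(-d2) = 0.45314513
P = K * exp(-rT) * N(-d2) - S_0' * N(-d1) = 87.2000 * 0.97044553 * 0.45314513 - 98.87712276 * 0.28424817 = 10.2408


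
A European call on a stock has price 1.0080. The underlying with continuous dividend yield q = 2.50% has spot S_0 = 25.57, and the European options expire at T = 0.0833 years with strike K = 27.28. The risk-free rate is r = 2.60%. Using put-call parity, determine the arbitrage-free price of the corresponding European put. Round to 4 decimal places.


Answer: Put price = 2.7122

Derivation:
Put-call parity: C - P = S_0 * exp(-qT) - K * exp(-rT).
S_0 * exp(-qT) = 25.5700 * 0.99791967 = 25.51680588
K * exp(-rT) = 27.2800 * 0.99783654 = 27.22098091
P = C - S*exp(-qT) + K*exp(-rT)
P = 1.0080 - 25.51680588 + 27.22098091 = 2.7122


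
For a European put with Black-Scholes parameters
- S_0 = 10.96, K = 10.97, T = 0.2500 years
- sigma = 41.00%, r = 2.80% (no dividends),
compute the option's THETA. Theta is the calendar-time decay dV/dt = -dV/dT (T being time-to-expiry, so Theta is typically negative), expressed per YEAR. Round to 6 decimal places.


d1 = 0.1321975963; d2 = -0.0728024037
phi(d1) = 0.3954714682; exp(-qT) = 1.0000000000; exp(-rT) = 0.9930244429
Theta = -S*exp(-qT)*phi(d1)*sigma/(2*sqrt(T)) + r*K*exp(-rT)*N(-d2) - q*S*exp(-qT)*N(-d1)
N(-d1) = 0.4474140012; N(-d2) = 0.5290183209; sqrt(T) = 0.5000000000
Term 1 = -10.9600 * 1.0000000000 * 0.3954714682 * 0.4100 / (2 * 0.5000000000) = -1.7770905895
Term 2 = 0.0280 * 10.9700 * 0.9930244429 * 0.5290183209 = 0.1613597864
Term 3 = 0 (no dividend yield, q = 0)
Theta = -1.7770905895 + (0.1613597864) + (0.0000000000) = -1.615731

Answer: Theta = -1.615731


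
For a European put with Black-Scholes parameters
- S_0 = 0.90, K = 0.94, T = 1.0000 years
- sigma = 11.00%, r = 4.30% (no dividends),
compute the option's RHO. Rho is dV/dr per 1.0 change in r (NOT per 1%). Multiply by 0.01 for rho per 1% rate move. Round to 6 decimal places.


d1 = 0.0505898915; d2 = -0.0594101085
phi(d1) = 0.3984320930; exp(-qT) = 1.0000000000; exp(-rT) = 0.9579113901
N(-d2) = 0.5236872691
Rho = -K*T*exp(-rT)*N(-d2) = -0.9400 * 1.0000 * 0.9579113901 * 0.5236872691 = -0.471547

Answer: Rho = -0.471547


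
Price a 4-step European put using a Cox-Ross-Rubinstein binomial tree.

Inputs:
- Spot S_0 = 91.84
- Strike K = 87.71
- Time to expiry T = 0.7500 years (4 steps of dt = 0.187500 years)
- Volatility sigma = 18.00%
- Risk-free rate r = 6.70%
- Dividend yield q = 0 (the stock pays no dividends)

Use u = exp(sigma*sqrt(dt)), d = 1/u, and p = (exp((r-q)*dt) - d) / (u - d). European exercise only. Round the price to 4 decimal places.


dt = T/N = 0.187500
u = exp(sigma*sqrt(dt)) = 1.081060; d = 1/u = 0.925018
p = (exp((r-q)*dt) - d) / (u - d) = 0.561539
Discount per step: exp(-r*dt) = 0.987516
Stock lattice S(k, i) with i counting down-moves:
  k=0: S(0,0) = 91.8400
  k=1: S(1,0) = 99.2846; S(1,1) = 84.9536
  k=2: S(2,0) = 107.3326; S(2,1) = 91.8400; S(2,2) = 78.5836
  k=3: S(3,0) = 116.0330; S(3,1) = 99.2846; S(3,2) = 84.9536; S(3,3) = 72.6913
  k=4: S(4,0) = 125.4387; S(4,1) = 107.3326; S(4,2) = 91.8400; S(4,3) = 78.5836; S(4,4) = 67.2407
Terminal payoffs V(N, i) = max(K - S_T, 0):
  V(4,0) = 0.000000; V(4,1) = 0.000000; V(4,2) = 0.000000; V(4,3) = 9.126374; V(4,4) = 20.469295
Backward induction: V(k, i) = exp(-r*dt) * [p * V(k+1, i) + (1-p) * V(k+1, i+1)].
  V(3,0) = exp(-r*dt) * [p*0.000000 + (1-p)*0.000000] = 0.000000
  V(3,1) = exp(-r*dt) * [p*0.000000 + (1-p)*0.000000] = 0.000000
  V(3,2) = exp(-r*dt) * [p*0.000000 + (1-p)*9.126374] = 3.951604
  V(3,3) = exp(-r*dt) * [p*9.126374 + (1-p)*20.469295] = 13.923781
  V(2,0) = exp(-r*dt) * [p*0.000000 + (1-p)*0.000000] = 0.000000
  V(2,1) = exp(-r*dt) * [p*0.000000 + (1-p)*3.951604] = 1.710994
  V(2,2) = exp(-r*dt) * [p*3.951604 + (1-p)*13.923781] = 8.220098
  V(1,0) = exp(-r*dt) * [p*0.000000 + (1-p)*1.710994] = 0.740839
  V(1,1) = exp(-r*dt) * [p*1.710994 + (1-p)*8.220098] = 4.507993
  V(0,0) = exp(-r*dt) * [p*0.740839 + (1-p)*4.507993] = 2.362720

Answer: Price = V(0,0) = 2.3627


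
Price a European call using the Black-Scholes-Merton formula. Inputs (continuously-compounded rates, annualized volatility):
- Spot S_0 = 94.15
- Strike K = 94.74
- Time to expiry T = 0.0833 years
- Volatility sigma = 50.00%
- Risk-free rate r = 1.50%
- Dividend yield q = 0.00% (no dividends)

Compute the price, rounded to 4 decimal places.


Answer: Price = 5.1966

Derivation:
d1 = (ln(S/K) + (r - q + 0.5*sigma^2) * T) / (sigma * sqrt(T)) = 0.03752343
d2 = d1 - sigma * sqrt(T) = -0.10678526
exp(-rT) = 0.99875128; exp(-qT) = 1.00000000
C = S_0 * exp(-qT) * N(d1) - K * exp(-rT) * N(d2)
N(d1) = 0.51496617; N(d2) = 0.45747967
C = 94.1500 * 1.00000000 * 0.51496617 - 94.7400 * 0.99875128 * 0.45747967 = 5.1966


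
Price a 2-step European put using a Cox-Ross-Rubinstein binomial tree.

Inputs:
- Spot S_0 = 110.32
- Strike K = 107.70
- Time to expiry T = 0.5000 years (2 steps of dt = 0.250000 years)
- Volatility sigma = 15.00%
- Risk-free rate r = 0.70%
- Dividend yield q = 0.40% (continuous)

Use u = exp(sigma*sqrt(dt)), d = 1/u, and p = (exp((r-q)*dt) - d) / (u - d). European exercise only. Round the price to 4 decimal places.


dt = T/N = 0.250000
u = exp(sigma*sqrt(dt)) = 1.077884; d = 1/u = 0.927743
p = (exp((r-q)*dt) - d) / (u - d) = 0.486256
Discount per step: exp(-r*dt) = 0.998252
Stock lattice S(k, i) with i counting down-moves:
  k=0: S(0,0) = 110.3200
  k=1: S(1,0) = 118.9122; S(1,1) = 102.3487
  k=2: S(2,0) = 128.1736; S(2,1) = 110.3200; S(2,2) = 94.9533
Terminal payoffs V(N, i) = max(K - S_T, 0):
  V(2,0) = 0.000000; V(2,1) = 0.000000; V(2,2) = 12.746696
Backward induction: V(k, i) = exp(-r*dt) * [p * V(k+1, i) + (1-p) * V(k+1, i+1)].
  V(1,0) = exp(-r*dt) * [p*0.000000 + (1-p)*0.000000] = 0.000000
  V(1,1) = exp(-r*dt) * [p*0.000000 + (1-p)*12.746696] = 6.537089
  V(0,0) = exp(-r*dt) * [p*0.000000 + (1-p)*6.537089] = 3.352518

Answer: Price = V(0,0) = 3.3525


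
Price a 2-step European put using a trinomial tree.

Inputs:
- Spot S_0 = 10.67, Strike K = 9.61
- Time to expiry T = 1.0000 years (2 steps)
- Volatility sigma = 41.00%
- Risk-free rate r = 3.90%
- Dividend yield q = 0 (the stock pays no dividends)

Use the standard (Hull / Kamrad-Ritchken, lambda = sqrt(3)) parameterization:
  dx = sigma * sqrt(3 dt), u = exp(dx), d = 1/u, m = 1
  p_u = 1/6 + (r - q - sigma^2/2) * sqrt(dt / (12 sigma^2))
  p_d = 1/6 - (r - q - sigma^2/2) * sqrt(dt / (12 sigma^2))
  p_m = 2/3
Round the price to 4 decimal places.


dt = T/N = 0.500000; dx = sigma*sqrt(3*dt) = 0.502145
u = exp(dx) = 1.652262; d = 1/u = 0.605231
p_u = 0.144238, p_m = 0.666667, p_d = 0.189095
Discount per step: exp(-r*dt) = 0.980689
Stock lattice S(k, j) with j the centered position index:
  k=0: S(0,+0) = 10.6700
  k=1: S(1,-1) = 6.4578; S(1,+0) = 10.6700; S(1,+1) = 17.6296
  k=2: S(2,-2) = 3.9085; S(2,-1) = 6.4578; S(2,+0) = 10.6700; S(2,+1) = 17.6296; S(2,+2) = 29.1288
Terminal payoffs V(N, j) = max(K - S_T, 0):
  V(2,-2) = 5.701533; V(2,-1) = 3.152187; V(2,+0) = 0.000000; V(2,+1) = 0.000000; V(2,+2) = 0.000000
Backward induction: V(k, j) = exp(-r*dt) * [p_u * V(k+1, j+1) + p_m * V(k+1, j) + p_d * V(k+1, j-1)]
  V(1,-1) = exp(-r*dt) * [p_u*0.000000 + p_m*3.152187 + p_d*5.701533] = 3.118191
  V(1,+0) = exp(-r*dt) * [p_u*0.000000 + p_m*0.000000 + p_d*3.152187] = 0.584554
  V(1,+1) = exp(-r*dt) * [p_u*0.000000 + p_m*0.000000 + p_d*0.000000] = 0.000000
  V(0,+0) = exp(-r*dt) * [p_u*0.000000 + p_m*0.584554 + p_d*3.118191] = 0.960426

Answer: Price = V(0,0) = 0.9604


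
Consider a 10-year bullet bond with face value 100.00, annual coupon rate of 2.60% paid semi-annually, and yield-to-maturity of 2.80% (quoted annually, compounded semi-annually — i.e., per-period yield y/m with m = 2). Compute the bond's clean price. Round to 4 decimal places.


Answer: Price = 98.2661

Derivation:
Coupon per period c = face * coupon_rate / m = 1.300000
Periods per year m = 2; per-period yield y/m = 0.014000
Number of cashflows N = 20
Cashflows (t years, CF_t, discount factor 1/(1+y/m)^(m*t), PV):
  t = 0.5000: CF_t = 1.300000, DF = 0.986193, PV = 1.282051
  t = 1.0000: CF_t = 1.300000, DF = 0.972577, PV = 1.264350
  t = 1.5000: CF_t = 1.300000, DF = 0.959149, PV = 1.246894
  t = 2.0000: CF_t = 1.300000, DF = 0.945906, PV = 1.229678
  t = 2.5000: CF_t = 1.300000, DF = 0.932847, PV = 1.212701
  t = 3.0000: CF_t = 1.300000, DF = 0.919967, PV = 1.195957
  t = 3.5000: CF_t = 1.300000, DF = 0.907265, PV = 1.179445
  t = 4.0000: CF_t = 1.300000, DF = 0.894739, PV = 1.163161
  t = 4.5000: CF_t = 1.300000, DF = 0.882386, PV = 1.147101
  t = 5.0000: CF_t = 1.300000, DF = 0.870203, PV = 1.131264
  t = 5.5000: CF_t = 1.300000, DF = 0.858188, PV = 1.115645
  t = 6.0000: CF_t = 1.300000, DF = 0.846339, PV = 1.100241
  t = 6.5000: CF_t = 1.300000, DF = 0.834654, PV = 1.085050
  t = 7.0000: CF_t = 1.300000, DF = 0.823130, PV = 1.070069
  t = 7.5000: CF_t = 1.300000, DF = 0.811766, PV = 1.055295
  t = 8.0000: CF_t = 1.300000, DF = 0.800558, PV = 1.040725
  t = 8.5000: CF_t = 1.300000, DF = 0.789505, PV = 1.026356
  t = 9.0000: CF_t = 1.300000, DF = 0.778604, PV = 1.012186
  t = 9.5000: CF_t = 1.300000, DF = 0.767854, PV = 0.998211
  t = 10.0000: CF_t = 101.300000, DF = 0.757253, PV = 76.709711
Price P = sum_t PV_t = 98.266092


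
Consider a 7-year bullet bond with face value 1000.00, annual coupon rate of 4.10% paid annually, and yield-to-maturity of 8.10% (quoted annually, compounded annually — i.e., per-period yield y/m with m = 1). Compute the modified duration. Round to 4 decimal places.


Answer: Modified duration = 5.6535

Derivation:
Coupon per period c = face * coupon_rate / m = 41.000000
Periods per year m = 1; per-period yield y/m = 0.081000
Number of cashflows N = 7
Cashflows (t years, CF_t, discount factor 1/(1+y/m)^(m*t), PV):
  t = 1.0000: CF_t = 41.000000, DF = 0.925069, PV = 37.927845
  t = 2.0000: CF_t = 41.000000, DF = 0.855753, PV = 35.085888
  t = 3.0000: CF_t = 41.000000, DF = 0.791631, PV = 32.456880
  t = 4.0000: CF_t = 41.000000, DF = 0.732314, PV = 30.024866
  t = 5.0000: CF_t = 41.000000, DF = 0.677441, PV = 27.775084
  t = 6.0000: CF_t = 41.000000, DF = 0.626680, PV = 25.693880
  t = 7.0000: CF_t = 1041.000000, DF = 0.579722, PV = 603.491103
Price P = sum_t PV_t = 792.455546
First compute Macaulay numerator sum_t t * PV_t:
  t * PV_t at t = 1.0000: 37.927845
  t * PV_t at t = 2.0000: 70.171775
  t * PV_t at t = 3.0000: 97.370641
  t * PV_t at t = 4.0000: 120.099465
  t * PV_t at t = 5.0000: 138.875422
  t * PV_t at t = 6.0000: 154.163281
  t * PV_t at t = 7.0000: 4224.437721
Macaulay duration D = 4843.046149 / 792.455546 = 6.111442
Modified duration = D / (1 + y/m) = 6.111442 / (1 + 0.081000) = 5.653508


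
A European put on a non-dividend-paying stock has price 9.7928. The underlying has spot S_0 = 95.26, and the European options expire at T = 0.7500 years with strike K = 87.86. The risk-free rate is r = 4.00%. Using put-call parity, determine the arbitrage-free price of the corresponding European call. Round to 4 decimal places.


Answer: Call price = 19.7895

Derivation:
Put-call parity: C - P = S_0 * exp(-qT) - K * exp(-rT).
S_0 * exp(-qT) = 95.2600 * 1.00000000 = 95.26000000
K * exp(-rT) = 87.8600 * 0.97044553 = 85.26334458
C = P + S*exp(-qT) - K*exp(-rT)
C = 9.7928 + 95.26000000 - 85.26334458 = 19.7895


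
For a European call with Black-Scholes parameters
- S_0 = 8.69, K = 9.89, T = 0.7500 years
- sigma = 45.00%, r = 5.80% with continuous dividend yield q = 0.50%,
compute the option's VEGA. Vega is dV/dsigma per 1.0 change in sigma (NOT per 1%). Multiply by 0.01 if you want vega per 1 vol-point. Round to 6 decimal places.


d1 = -0.0350610869; d2 = -0.4247725186
phi(d1) = 0.3986971499; exp(-qT) = 0.9962570225; exp(-rT) = 0.9574325541
Vega = S * exp(-qT) * phi(d1) * sqrt(T) = 8.6900 * 0.9962570225 * 0.3986971499 * 0.8660254038 = 2.989269

Answer: Vega = 2.989269


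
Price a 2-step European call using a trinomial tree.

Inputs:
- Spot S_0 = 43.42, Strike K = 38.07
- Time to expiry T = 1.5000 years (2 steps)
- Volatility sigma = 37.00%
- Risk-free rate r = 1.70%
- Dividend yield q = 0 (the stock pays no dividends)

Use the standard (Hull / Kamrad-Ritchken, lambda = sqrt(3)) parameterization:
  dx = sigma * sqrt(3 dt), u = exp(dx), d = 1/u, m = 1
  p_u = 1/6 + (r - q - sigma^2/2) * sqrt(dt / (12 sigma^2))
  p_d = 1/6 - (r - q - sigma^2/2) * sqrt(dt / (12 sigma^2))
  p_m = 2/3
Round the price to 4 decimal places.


dt = T/N = 0.750000; dx = sigma*sqrt(3*dt) = 0.555000
u = exp(dx) = 1.741941; d = 1/u = 0.574072
p_u = 0.131903, p_m = 0.666667, p_d = 0.201430
Discount per step: exp(-r*dt) = 0.987331
Stock lattice S(k, j) with j the centered position index:
  k=0: S(0,+0) = 43.4200
  k=1: S(1,-1) = 24.9262; S(1,+0) = 43.4200; S(1,+1) = 75.6351
  k=2: S(2,-2) = 14.3095; S(2,-1) = 24.9262; S(2,+0) = 43.4200; S(2,+1) = 75.6351; S(2,+2) = 131.7518
Terminal payoffs V(N, j) = max(S_T - K, 0):
  V(2,-2) = 0.000000; V(2,-1) = 0.000000; V(2,+0) = 5.350000; V(2,+1) = 37.565078; V(2,+2) = 93.681841
Backward induction: V(k, j) = exp(-r*dt) * [p_u * V(k+1, j+1) + p_m * V(k+1, j) + p_d * V(k+1, j-1)]
  V(1,-1) = exp(-r*dt) * [p_u*5.350000 + p_m*0.000000 + p_d*0.000000] = 0.696742
  V(1,+0) = exp(-r*dt) * [p_u*37.565078 + p_m*5.350000 + p_d*0.000000] = 8.413658
  V(1,+1) = exp(-r*dt) * [p_u*93.681841 + p_m*37.565078 + p_d*5.350000] = 37.990487
  V(0,+0) = exp(-r*dt) * [p_u*37.990487 + p_m*8.413658 + p_d*0.696742] = 10.624189

Answer: Price = V(0,0) = 10.6242


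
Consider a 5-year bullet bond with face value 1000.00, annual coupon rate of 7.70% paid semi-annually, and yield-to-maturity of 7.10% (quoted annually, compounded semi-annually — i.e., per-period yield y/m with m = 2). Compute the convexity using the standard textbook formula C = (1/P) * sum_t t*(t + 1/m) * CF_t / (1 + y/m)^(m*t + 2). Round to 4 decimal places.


Answer: Convexity = 20.6033

Derivation:
Coupon per period c = face * coupon_rate / m = 38.500000
Periods per year m = 2; per-period yield y/m = 0.035500
Number of cashflows N = 10
Cashflows (t years, CF_t, discount factor 1/(1+y/m)^(m*t), PV):
  t = 0.5000: CF_t = 38.500000, DF = 0.965717, PV = 37.180106
  t = 1.0000: CF_t = 38.500000, DF = 0.932609, PV = 35.905462
  t = 1.5000: CF_t = 38.500000, DF = 0.900637, PV = 34.674517
  t = 2.0000: CF_t = 38.500000, DF = 0.869760, PV = 33.485772
  t = 2.5000: CF_t = 38.500000, DF = 0.839942, PV = 32.337781
  t = 3.0000: CF_t = 38.500000, DF = 0.811147, PV = 31.229146
  t = 3.5000: CF_t = 38.500000, DF = 0.783338, PV = 30.158519
  t = 4.0000: CF_t = 38.500000, DF = 0.756483, PV = 29.124596
  t = 4.5000: CF_t = 38.500000, DF = 0.730549, PV = 28.126118
  t = 5.0000: CF_t = 1038.500000, DF = 0.705503, PV = 732.665039
Price P = sum_t PV_t = 1024.887056
Convexity numerator sum_t t*(t + 1/m) * CF_t / (1+y/m)^(m*t + 2):
  t = 0.5000: term = 17.337258
  t = 1.0000: term = 50.228658
  t = 1.5000: term = 97.013343
  t = 2.0000: term = 156.145731
  t = 2.5000: term = 226.188891
  t = 3.0000: term = 305.808254
  t = 3.5000: term = 393.765657
  t = 4.0000: term = 488.913695
  t = 4.5000: term = 590.190361
  t = 5.0000: term = 18790.483536
Convexity = (1/P) * sum = 21116.075383 / 1024.887056 = 20.603319


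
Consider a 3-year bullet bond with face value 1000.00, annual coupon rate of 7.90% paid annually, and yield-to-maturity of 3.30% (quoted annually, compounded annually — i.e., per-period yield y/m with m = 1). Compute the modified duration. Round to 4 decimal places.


Answer: Modified duration = 2.7096

Derivation:
Coupon per period c = face * coupon_rate / m = 79.000000
Periods per year m = 1; per-period yield y/m = 0.033000
Number of cashflows N = 3
Cashflows (t years, CF_t, discount factor 1/(1+y/m)^(m*t), PV):
  t = 1.0000: CF_t = 79.000000, DF = 0.968054, PV = 76.476283
  t = 2.0000: CF_t = 79.000000, DF = 0.937129, PV = 74.033187
  t = 3.0000: CF_t = 1079.000000, DF = 0.907192, PV = 978.859771
Price P = sum_t PV_t = 1129.369241
First compute Macaulay numerator sum_t t * PV_t:
  t * PV_t at t = 1.0000: 76.476283
  t * PV_t at t = 2.0000: 148.066375
  t * PV_t at t = 3.0000: 2936.579312
Macaulay duration D = 3161.121969 / 1129.369241 = 2.799015
Modified duration = D / (1 + y/m) = 2.799015 / (1 + 0.033000) = 2.709599


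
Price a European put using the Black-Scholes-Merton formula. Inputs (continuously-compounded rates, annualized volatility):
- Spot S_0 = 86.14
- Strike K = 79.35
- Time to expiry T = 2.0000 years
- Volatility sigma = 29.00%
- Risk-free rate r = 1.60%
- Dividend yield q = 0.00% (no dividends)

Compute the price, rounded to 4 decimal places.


d1 = (ln(S/K) + (r - q + 0.5*sigma^2) * T) / (sigma * sqrt(T)) = 0.48328416
d2 = d1 - sigma * sqrt(T) = 0.07316222
exp(-rT) = 0.96850658; exp(-qT) = 1.00000000
P = K * exp(-rT) * N(-d2) - S_0 * exp(-qT) * N(-d1)
N(-d1) = 0.31444699; N(-d2) = 0.47083851
P = 79.3500 * 0.96850658 * 0.47083851 - 86.1400 * 1.00000000 * 0.31444699 = 9.0979

Answer: Price = 9.0979


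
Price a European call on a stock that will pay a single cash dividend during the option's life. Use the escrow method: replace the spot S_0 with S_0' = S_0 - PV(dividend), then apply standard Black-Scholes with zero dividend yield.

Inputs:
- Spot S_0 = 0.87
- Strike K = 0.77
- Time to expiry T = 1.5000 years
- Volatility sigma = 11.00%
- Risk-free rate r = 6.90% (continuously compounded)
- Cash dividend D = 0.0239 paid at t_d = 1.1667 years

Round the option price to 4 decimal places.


PV(D) = D * exp(-r * t_d) = 0.0239 * 0.92265278 = 0.02205140
S_0' = S_0 - PV(D) = 0.8700 - 0.02205140 = 0.84794860
d1 = (ln(S_0'/K) + (r + sigma^2/2)*T) / (sigma*sqrt(T)) = 1.55137694
d2 = d1 - sigma*sqrt(T) = 1.41665500
exp(-rT) = 0.90167602
N(d1) = 0.93959431; N(d2) = 0.92170809
C = S_0' * N(d1) - K * exp(-rT) * N(d2) = 0.84794860 * 0.93959431 - 0.7700 * 0.90167602 * 0.92170809 = 0.1568

Answer: Price = 0.1568


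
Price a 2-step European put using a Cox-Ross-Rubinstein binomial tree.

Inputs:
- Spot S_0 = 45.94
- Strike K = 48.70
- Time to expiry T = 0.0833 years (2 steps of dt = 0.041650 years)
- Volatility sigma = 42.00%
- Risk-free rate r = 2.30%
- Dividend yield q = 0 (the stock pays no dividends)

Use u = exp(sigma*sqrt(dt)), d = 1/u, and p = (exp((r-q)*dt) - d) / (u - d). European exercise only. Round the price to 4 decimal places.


dt = T/N = 0.041650
u = exp(sigma*sqrt(dt)) = 1.089496; d = 1/u = 0.917856
p = (exp((r-q)*dt) - d) / (u - d) = 0.484168
Discount per step: exp(-r*dt) = 0.999043
Stock lattice S(k, i) with i counting down-moves:
  k=0: S(0,0) = 45.9400
  k=1: S(1,0) = 50.0514; S(1,1) = 42.1663
  k=2: S(2,0) = 54.5308; S(2,1) = 45.9400; S(2,2) = 38.7026
Terminal payoffs V(N, i) = max(K - S_T, 0):
  V(2,0) = 0.000000; V(2,1) = 2.760000; V(2,2) = 9.997422
Backward induction: V(k, i) = exp(-r*dt) * [p * V(k+1, i) + (1-p) * V(k+1, i+1)].
  V(1,0) = exp(-r*dt) * [p*0.000000 + (1-p)*2.760000] = 1.422333
  V(1,1) = exp(-r*dt) * [p*2.760000 + (1-p)*9.997422] = 6.487075
  V(0,0) = exp(-r*dt) * [p*1.422333 + (1-p)*6.487075] = 4.031025

Answer: Price = V(0,0) = 4.0310


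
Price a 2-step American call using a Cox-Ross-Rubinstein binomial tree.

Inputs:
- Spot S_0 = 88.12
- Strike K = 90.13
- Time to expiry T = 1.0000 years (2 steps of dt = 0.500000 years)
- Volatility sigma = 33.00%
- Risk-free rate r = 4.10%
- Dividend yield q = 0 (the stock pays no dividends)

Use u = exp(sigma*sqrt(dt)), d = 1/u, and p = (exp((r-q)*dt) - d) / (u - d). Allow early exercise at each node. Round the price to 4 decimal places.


dt = T/N = 0.500000
u = exp(sigma*sqrt(dt)) = 1.262817; d = 1/u = 0.791880
p = (exp((r-q)*dt) - d) / (u - d) = 0.485906
Discount per step: exp(-r*dt) = 0.979709
Stock lattice S(k, i) with i counting down-moves:
  k=0: S(0,0) = 88.1200
  k=1: S(1,0) = 111.2795; S(1,1) = 69.7805
  k=2: S(2,0) = 140.5256; S(2,1) = 88.1200; S(2,2) = 55.2578
Terminal payoffs V(N, i) = max(S_T - K, 0):
  V(2,0) = 50.395645; V(2,1) = 0.000000; V(2,2) = 0.000000
Backward induction: V(k, i) = exp(-r*dt) * [p * V(k+1, i) + (1-p) * V(k+1, i+1)]; then take max(V_cont, immediate exercise) for American.
  V(1,0) = exp(-r*dt) * [p*50.395645 + (1-p)*0.000000] = 23.990683; exercise = 21.149467; V(1,0) = max -> 23.990683
  V(1,1) = exp(-r*dt) * [p*0.000000 + (1-p)*0.000000] = 0.000000; exercise = 0.000000; V(1,1) = max -> 0.000000
  V(0,0) = exp(-r*dt) * [p*23.990683 + (1-p)*0.000000] = 11.420687; exercise = 0.000000; V(0,0) = max -> 11.420687

Answer: Price = V(0,0) = 11.4207


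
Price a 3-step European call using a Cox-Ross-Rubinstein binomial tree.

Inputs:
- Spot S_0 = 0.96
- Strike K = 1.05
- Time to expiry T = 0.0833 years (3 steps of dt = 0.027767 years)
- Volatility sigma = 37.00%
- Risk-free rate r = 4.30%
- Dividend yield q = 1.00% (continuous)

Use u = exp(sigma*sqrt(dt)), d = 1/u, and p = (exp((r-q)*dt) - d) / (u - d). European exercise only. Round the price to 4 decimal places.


Answer: Price = V(0,0) = 0.0125

Derivation:
dt = T/N = 0.027767
u = exp(sigma*sqrt(dt)) = 1.063595; d = 1/u = 0.940208
p = (exp((r-q)*dt) - d) / (u - d) = 0.492021
Discount per step: exp(-r*dt) = 0.998807
Stock lattice S(k, i) with i counting down-moves:
  k=0: S(0,0) = 0.9600
  k=1: S(1,0) = 1.0211; S(1,1) = 0.9026
  k=2: S(2,0) = 1.0860; S(2,1) = 0.9600; S(2,2) = 0.8486
  k=3: S(3,0) = 1.1550; S(3,1) = 1.0211; S(3,2) = 0.9026; S(3,3) = 0.7979
Terminal payoffs V(N, i) = max(S_T - K, 0):
  V(3,0) = 0.105047; V(3,1) = 0.000000; V(3,2) = 0.000000; V(3,3) = 0.000000
Backward induction: V(k, i) = exp(-r*dt) * [p * V(k+1, i) + (1-p) * V(k+1, i+1)].
  V(2,0) = exp(-r*dt) * [p*0.105047 + (1-p)*0.000000] = 0.051624
  V(2,1) = exp(-r*dt) * [p*0.000000 + (1-p)*0.000000] = 0.000000
  V(2,2) = exp(-r*dt) * [p*0.000000 + (1-p)*0.000000] = 0.000000
  V(1,0) = exp(-r*dt) * [p*0.051624 + (1-p)*0.000000] = 0.025370
  V(1,1) = exp(-r*dt) * [p*0.000000 + (1-p)*0.000000] = 0.000000
  V(0,0) = exp(-r*dt) * [p*0.025370 + (1-p)*0.000000] = 0.012467


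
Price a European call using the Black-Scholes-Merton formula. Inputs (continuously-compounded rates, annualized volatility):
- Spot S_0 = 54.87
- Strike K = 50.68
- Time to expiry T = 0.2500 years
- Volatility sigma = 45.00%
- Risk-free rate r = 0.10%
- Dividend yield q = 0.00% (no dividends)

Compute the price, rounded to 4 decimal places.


Answer: Price = 7.1199

Derivation:
d1 = (ln(S/K) + (r - q + 0.5*sigma^2) * T) / (sigma * sqrt(T)) = 0.46665731
d2 = d1 - sigma * sqrt(T) = 0.24165731
exp(-rT) = 0.99975003; exp(-qT) = 1.00000000
C = S_0 * exp(-qT) * N(d1) - K * exp(-rT) * N(d2)
N(d1) = 0.67962746; N(d2) = 0.59547715
C = 54.8700 * 1.00000000 * 0.67962746 - 50.6800 * 0.99975003 * 0.59547715 = 7.1199


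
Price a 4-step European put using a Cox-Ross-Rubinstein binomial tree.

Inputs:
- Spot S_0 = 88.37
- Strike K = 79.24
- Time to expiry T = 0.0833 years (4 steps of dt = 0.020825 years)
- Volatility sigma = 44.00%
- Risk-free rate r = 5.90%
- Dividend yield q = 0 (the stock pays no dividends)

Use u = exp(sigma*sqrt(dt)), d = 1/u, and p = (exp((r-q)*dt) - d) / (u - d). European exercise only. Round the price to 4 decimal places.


dt = T/N = 0.020825
u = exp(sigma*sqrt(dt)) = 1.065555; d = 1/u = 0.938478
p = (exp((r-q)*dt) - d) / (u - d) = 0.493806
Discount per step: exp(-r*dt) = 0.998772
Stock lattice S(k, i) with i counting down-moves:
  k=0: S(0,0) = 88.3700
  k=1: S(1,0) = 94.1631; S(1,1) = 82.9333
  k=2: S(2,0) = 100.3360; S(2,1) = 88.3700; S(2,2) = 77.8311
  k=3: S(3,0) = 106.9135; S(3,1) = 94.1631; S(3,2) = 82.9333; S(3,3) = 73.0428
  k=4: S(4,0) = 113.9222; S(4,1) = 100.3360; S(4,2) = 88.3700; S(4,3) = 77.8311; S(4,4) = 68.5490
Terminal payoffs V(N, i) = max(K - S_T, 0):
  V(4,0) = 0.000000; V(4,1) = 0.000000; V(4,2) = 0.000000; V(4,3) = 1.408916; V(4,4) = 10.690971
Backward induction: V(k, i) = exp(-r*dt) * [p * V(k+1, i) + (1-p) * V(k+1, i+1)].
  V(3,0) = exp(-r*dt) * [p*0.000000 + (1-p)*0.000000] = 0.000000
  V(3,1) = exp(-r*dt) * [p*0.000000 + (1-p)*0.000000] = 0.000000
  V(3,2) = exp(-r*dt) * [p*0.000000 + (1-p)*1.408916] = 0.712309
  V(3,3) = exp(-r*dt) * [p*1.408916 + (1-p)*10.690971] = 6.099936
  V(2,0) = exp(-r*dt) * [p*0.000000 + (1-p)*0.000000] = 0.000000
  V(2,1) = exp(-r*dt) * [p*0.000000 + (1-p)*0.712309] = 0.360124
  V(2,2) = exp(-r*dt) * [p*0.712309 + (1-p)*6.099936] = 3.435270
  V(1,0) = exp(-r*dt) * [p*0.000000 + (1-p)*0.360124] = 0.182069
  V(1,1) = exp(-r*dt) * [p*0.360124 + (1-p)*3.435270] = 1.914390
  V(0,0) = exp(-r*dt) * [p*0.182069 + (1-p)*1.914390] = 1.057659

Answer: Price = V(0,0) = 1.0577


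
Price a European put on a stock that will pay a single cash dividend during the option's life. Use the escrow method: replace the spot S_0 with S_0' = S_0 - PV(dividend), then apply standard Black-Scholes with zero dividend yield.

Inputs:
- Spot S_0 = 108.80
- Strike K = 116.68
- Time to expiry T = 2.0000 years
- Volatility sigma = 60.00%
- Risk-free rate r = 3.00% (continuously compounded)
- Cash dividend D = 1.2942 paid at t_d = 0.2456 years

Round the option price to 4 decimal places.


Answer: Price = 36.9178

Derivation:
PV(D) = D * exp(-r * t_d) = 1.2942 * 0.99265908 = 1.28469938
S_0' = S_0 - PV(D) = 108.8000 - 1.28469938 = 107.51530062
d1 = (ln(S_0'/K) + (r + sigma^2/2)*T) / (sigma*sqrt(T)) = 0.39857019
d2 = d1 - sigma*sqrt(T) = -0.44995794
exp(-rT) = 0.94176453
N(-d1) = 0.34510496; N(-d2) = 0.67362962
P = K * exp(-rT) * N(-d2) - S_0' * N(-d1) = 116.6800 * 0.94176453 * 0.67362962 - 107.51530062 * 0.34510496 = 36.9178


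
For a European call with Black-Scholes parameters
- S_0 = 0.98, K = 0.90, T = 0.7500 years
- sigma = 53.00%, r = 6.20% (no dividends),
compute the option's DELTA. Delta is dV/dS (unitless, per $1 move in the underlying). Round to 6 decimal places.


Answer: Delta = 0.697190

Derivation:
d1 = 0.5163370003; d2 = 0.0573435362
phi(d1) = 0.3491545975; exp(-qT) = 1.0000000000; exp(-rT) = 0.9545645606
N(d1) = 0.6971904708
Delta = exp(-qT) * N(d1) = 1.0000000000 * 0.6971904708 = 0.697190


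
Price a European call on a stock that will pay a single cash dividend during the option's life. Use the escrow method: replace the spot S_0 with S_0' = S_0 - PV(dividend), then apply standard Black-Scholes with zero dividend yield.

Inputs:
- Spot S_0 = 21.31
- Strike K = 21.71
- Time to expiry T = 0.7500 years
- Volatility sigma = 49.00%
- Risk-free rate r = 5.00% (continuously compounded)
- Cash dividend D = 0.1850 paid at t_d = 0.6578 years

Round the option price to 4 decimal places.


PV(D) = D * exp(-r * t_d) = 0.1850 * 0.96764499 = 0.17901432
S_0' = S_0 - PV(D) = 21.3100 - 0.17901432 = 21.13098568
d1 = (ln(S_0'/K) + (r + sigma^2/2)*T) / (sigma*sqrt(T)) = 0.23684321
d2 = d1 - sigma*sqrt(T) = -0.18750924
exp(-rT) = 0.96319442
N(d1) = 0.59361078; N(d2) = 0.42563069
C = S_0' * N(d1) - K * exp(-rT) * N(d2) = 21.13098568 * 0.59361078 - 21.7100 * 0.96319442 * 0.42563069 = 3.6432

Answer: Price = 3.6432


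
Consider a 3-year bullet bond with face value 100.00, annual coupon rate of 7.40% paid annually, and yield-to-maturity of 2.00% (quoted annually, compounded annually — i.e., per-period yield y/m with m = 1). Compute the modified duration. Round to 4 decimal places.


Coupon per period c = face * coupon_rate / m = 7.400000
Periods per year m = 1; per-period yield y/m = 0.020000
Number of cashflows N = 3
Cashflows (t years, CF_t, discount factor 1/(1+y/m)^(m*t), PV):
  t = 1.0000: CF_t = 7.400000, DF = 0.980392, PV = 7.254902
  t = 2.0000: CF_t = 7.400000, DF = 0.961169, PV = 7.112649
  t = 3.0000: CF_t = 107.400000, DF = 0.942322, PV = 101.205419
Price P = sum_t PV_t = 115.572970
First compute Macaulay numerator sum_t t * PV_t:
  t * PV_t at t = 1.0000: 7.254902
  t * PV_t at t = 2.0000: 14.225298
  t * PV_t at t = 3.0000: 303.616256
Macaulay duration D = 325.096456 / 115.572970 = 2.812911
Modified duration = D / (1 + y/m) = 2.812911 / (1 + 0.020000) = 2.757756

Answer: Modified duration = 2.7578


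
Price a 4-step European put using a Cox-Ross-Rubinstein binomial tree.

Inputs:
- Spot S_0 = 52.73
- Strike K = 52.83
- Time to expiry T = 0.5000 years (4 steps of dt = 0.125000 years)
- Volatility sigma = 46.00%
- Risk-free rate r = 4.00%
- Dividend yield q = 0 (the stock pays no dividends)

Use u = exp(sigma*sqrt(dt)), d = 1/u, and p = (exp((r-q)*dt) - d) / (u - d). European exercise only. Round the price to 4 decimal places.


dt = T/N = 0.125000
u = exp(sigma*sqrt(dt)) = 1.176607; d = 1/u = 0.849902
p = (exp((r-q)*dt) - d) / (u - d) = 0.474773
Discount per step: exp(-r*dt) = 0.995012
Stock lattice S(k, i) with i counting down-moves:
  k=0: S(0,0) = 52.7300
  k=1: S(1,0) = 62.0425; S(1,1) = 44.8153
  k=2: S(2,0) = 72.9996; S(2,1) = 52.7300; S(2,2) = 38.0886
  k=3: S(3,0) = 85.8918; S(3,1) = 62.0425; S(3,2) = 44.8153; S(3,3) = 32.3716
  k=4: S(4,0) = 101.0608; S(4,1) = 72.9996; S(4,2) = 52.7300; S(4,3) = 38.0886; S(4,4) = 27.5127
Terminal payoffs V(N, i) = max(K - S_T, 0):
  V(4,0) = 0.000000; V(4,1) = 0.000000; V(4,2) = 0.100000; V(4,3) = 14.741384; V(4,4) = 25.317339
Backward induction: V(k, i) = exp(-r*dt) * [p * V(k+1, i) + (1-p) * V(k+1, i+1)].
  V(3,0) = exp(-r*dt) * [p*0.000000 + (1-p)*0.000000] = 0.000000
  V(3,1) = exp(-r*dt) * [p*0.000000 + (1-p)*0.100000] = 0.052261
  V(3,2) = exp(-r*dt) * [p*0.100000 + (1-p)*14.741384] = 7.751192
  V(3,3) = exp(-r*dt) * [p*14.741384 + (1-p)*25.317339] = 20.194929
  V(2,0) = exp(-r*dt) * [p*0.000000 + (1-p)*0.052261] = 0.027312
  V(2,1) = exp(-r*dt) * [p*0.052261 + (1-p)*7.751192] = 4.075515
  V(2,2) = exp(-r*dt) * [p*7.751192 + (1-p)*20.194929] = 14.215717
  V(1,0) = exp(-r*dt) * [p*0.027312 + (1-p)*4.075515] = 2.142795
  V(1,1) = exp(-r*dt) * [p*4.075515 + (1-p)*14.215717] = 9.354529
  V(0,0) = exp(-r*dt) * [p*2.142795 + (1-p)*9.354529] = 5.901011

Answer: Price = V(0,0) = 5.9010


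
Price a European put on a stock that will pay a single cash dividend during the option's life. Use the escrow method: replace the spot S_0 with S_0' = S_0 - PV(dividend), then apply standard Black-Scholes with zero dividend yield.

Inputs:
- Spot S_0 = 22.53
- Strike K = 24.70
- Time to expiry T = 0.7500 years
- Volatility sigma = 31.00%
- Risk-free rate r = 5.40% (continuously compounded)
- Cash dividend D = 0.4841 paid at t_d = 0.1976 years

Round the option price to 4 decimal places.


PV(D) = D * exp(-r * t_d) = 0.4841 * 0.98938633 = 0.47896192
S_0' = S_0 - PV(D) = 22.5300 - 0.47896192 = 22.05103808
d1 = (ln(S_0'/K) + (r + sigma^2/2)*T) / (sigma*sqrt(T)) = -0.13746920
d2 = d1 - sigma*sqrt(T) = -0.40593708
exp(-rT) = 0.96030916
N(-d1) = 0.55467003; N(-d2) = 0.65760558
P = K * exp(-rT) * N(-d2) - S_0' * N(-d1) = 24.7000 * 0.96030916 * 0.65760558 - 22.05103808 * 0.55467003 = 3.3671

Answer: Price = 3.3671


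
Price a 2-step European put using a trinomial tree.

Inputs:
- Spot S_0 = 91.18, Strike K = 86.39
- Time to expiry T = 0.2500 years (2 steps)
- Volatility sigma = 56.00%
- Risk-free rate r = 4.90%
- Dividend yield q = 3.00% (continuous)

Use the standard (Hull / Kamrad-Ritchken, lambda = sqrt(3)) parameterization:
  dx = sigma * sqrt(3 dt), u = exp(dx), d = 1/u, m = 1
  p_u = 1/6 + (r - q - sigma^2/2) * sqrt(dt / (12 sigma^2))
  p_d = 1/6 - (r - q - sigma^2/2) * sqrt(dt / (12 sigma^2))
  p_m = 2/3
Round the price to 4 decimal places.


Answer: Price = V(0,0) = 6.9466

Derivation:
dt = T/N = 0.125000; dx = sigma*sqrt(3*dt) = 0.342929
u = exp(dx) = 1.409068; d = 1/u = 0.709689
p_u = 0.141552, p_m = 0.666667, p_d = 0.191781
Discount per step: exp(-r*dt) = 0.993894
Stock lattice S(k, j) with j the centered position index:
  k=0: S(0,+0) = 91.1800
  k=1: S(1,-1) = 64.7094; S(1,+0) = 91.1800; S(1,+1) = 128.4788
  k=2: S(2,-2) = 45.9236; S(2,-1) = 64.7094; S(2,+0) = 91.1800; S(2,+1) = 128.4788; S(2,+2) = 181.0354
Terminal payoffs V(N, j) = max(K - S_T, 0):
  V(2,-2) = 40.466432; V(2,-1) = 21.680565; V(2,+0) = 0.000000; V(2,+1) = 0.000000; V(2,+2) = 0.000000
Backward induction: V(k, j) = exp(-r*dt) * [p_u * V(k+1, j+1) + p_m * V(k+1, j) + p_d * V(k+1, j-1)]
  V(1,-1) = exp(-r*dt) * [p_u*0.000000 + p_m*21.680565 + p_d*40.466432] = 22.078765
  V(1,+0) = exp(-r*dt) * [p_u*0.000000 + p_m*0.000000 + p_d*21.680565] = 4.132536
  V(1,+1) = exp(-r*dt) * [p_u*0.000000 + p_m*0.000000 + p_d*0.000000] = 0.000000
  V(0,+0) = exp(-r*dt) * [p_u*0.000000 + p_m*4.132536 + p_d*22.078765] = 6.946638


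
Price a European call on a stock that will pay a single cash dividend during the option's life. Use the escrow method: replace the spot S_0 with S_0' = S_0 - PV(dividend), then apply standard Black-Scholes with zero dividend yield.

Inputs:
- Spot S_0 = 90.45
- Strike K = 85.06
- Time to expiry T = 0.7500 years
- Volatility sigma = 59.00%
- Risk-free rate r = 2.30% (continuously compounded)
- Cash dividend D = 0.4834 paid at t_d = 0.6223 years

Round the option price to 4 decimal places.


PV(D) = D * exp(-r * t_d) = 0.4834 * 0.98578904 = 0.47653042
S_0' = S_0 - PV(D) = 90.4500 - 0.47653042 = 89.97346958
d1 = (ln(S_0'/K) + (r + sigma^2/2)*T) / (sigma*sqrt(T)) = 0.39914564
d2 = d1 - sigma*sqrt(T) = -0.11180935
exp(-rT) = 0.98289793
N(d1) = 0.65510705; N(d2) = 0.45548729
C = S_0' * N(d1) - K * exp(-rT) * N(d2) = 89.97346958 * 0.65510705 - 85.0600 * 0.98289793 * 0.45548729 = 20.8611

Answer: Price = 20.8611
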